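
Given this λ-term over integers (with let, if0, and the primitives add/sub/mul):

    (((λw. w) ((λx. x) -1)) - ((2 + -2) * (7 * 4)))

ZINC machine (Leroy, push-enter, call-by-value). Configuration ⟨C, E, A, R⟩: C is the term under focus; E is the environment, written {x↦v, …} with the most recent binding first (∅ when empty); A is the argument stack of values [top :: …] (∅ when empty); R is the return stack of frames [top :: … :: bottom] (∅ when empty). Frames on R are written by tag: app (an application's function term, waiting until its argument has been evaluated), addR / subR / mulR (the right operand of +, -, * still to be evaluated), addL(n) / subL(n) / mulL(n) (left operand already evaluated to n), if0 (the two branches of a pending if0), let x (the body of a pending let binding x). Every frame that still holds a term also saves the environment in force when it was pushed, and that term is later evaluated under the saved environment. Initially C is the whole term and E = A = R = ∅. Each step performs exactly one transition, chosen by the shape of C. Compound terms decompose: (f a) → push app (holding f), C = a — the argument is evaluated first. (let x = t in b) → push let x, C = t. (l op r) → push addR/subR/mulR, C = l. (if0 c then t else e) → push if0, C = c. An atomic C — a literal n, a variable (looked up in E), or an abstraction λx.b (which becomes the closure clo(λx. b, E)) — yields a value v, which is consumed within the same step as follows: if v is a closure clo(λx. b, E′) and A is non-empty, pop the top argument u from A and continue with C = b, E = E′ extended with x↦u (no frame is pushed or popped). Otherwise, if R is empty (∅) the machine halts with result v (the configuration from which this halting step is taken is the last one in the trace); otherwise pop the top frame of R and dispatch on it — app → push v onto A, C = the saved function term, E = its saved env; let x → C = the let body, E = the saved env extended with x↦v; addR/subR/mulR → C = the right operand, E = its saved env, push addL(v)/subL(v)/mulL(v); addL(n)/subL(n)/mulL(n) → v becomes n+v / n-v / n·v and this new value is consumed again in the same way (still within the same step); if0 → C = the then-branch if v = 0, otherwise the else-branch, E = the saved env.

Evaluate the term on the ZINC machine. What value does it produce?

Answer: -1

Execution trace:
t=0: ⟨C=(((λw. w) ((λx. x) -1)) - ((2 + -2) * (7 * 4))); E=∅; A=∅; R=∅⟩
t=1: ⟨C=((λw. w) ((λx. x) -1)); E=∅; A=∅; R=[subR]⟩
t=2: ⟨C=((λx. x) -1); E=∅; A=∅; R=[app :: subR]⟩
t=3: ⟨C=-1; E=∅; A=∅; R=[app :: app :: subR]⟩
t=4: ⟨C=(λx. x); E=∅; A=[-1]; R=[app :: subR]⟩
t=5: ⟨C=x; E={x↦-1}; A=∅; R=[app :: subR]⟩
t=6: ⟨C=(λw. w); E=∅; A=[-1]; R=[subR]⟩
t=7: ⟨C=w; E={w↦-1}; A=∅; R=[subR]⟩
t=8: ⟨C=((2 + -2) * (7 * 4)); E=∅; A=∅; R=[subL(-1)]⟩
t=9: ⟨C=(2 + -2); E=∅; A=∅; R=[mulR :: subL(-1)]⟩
t=10: ⟨C=2; E=∅; A=∅; R=[addR :: mulR :: subL(-1)]⟩
t=11: ⟨C=-2; E=∅; A=∅; R=[addL(2) :: mulR :: subL(-1)]⟩
t=12: ⟨C=(7 * 4); E=∅; A=∅; R=[mulL(0) :: subL(-1)]⟩
t=13: ⟨C=7; E=∅; A=∅; R=[mulR :: mulL(0) :: subL(-1)]⟩
t=14: ⟨C=4; E=∅; A=∅; R=[mulL(7) :: mulL(0) :: subL(-1)]⟩
→ final value -1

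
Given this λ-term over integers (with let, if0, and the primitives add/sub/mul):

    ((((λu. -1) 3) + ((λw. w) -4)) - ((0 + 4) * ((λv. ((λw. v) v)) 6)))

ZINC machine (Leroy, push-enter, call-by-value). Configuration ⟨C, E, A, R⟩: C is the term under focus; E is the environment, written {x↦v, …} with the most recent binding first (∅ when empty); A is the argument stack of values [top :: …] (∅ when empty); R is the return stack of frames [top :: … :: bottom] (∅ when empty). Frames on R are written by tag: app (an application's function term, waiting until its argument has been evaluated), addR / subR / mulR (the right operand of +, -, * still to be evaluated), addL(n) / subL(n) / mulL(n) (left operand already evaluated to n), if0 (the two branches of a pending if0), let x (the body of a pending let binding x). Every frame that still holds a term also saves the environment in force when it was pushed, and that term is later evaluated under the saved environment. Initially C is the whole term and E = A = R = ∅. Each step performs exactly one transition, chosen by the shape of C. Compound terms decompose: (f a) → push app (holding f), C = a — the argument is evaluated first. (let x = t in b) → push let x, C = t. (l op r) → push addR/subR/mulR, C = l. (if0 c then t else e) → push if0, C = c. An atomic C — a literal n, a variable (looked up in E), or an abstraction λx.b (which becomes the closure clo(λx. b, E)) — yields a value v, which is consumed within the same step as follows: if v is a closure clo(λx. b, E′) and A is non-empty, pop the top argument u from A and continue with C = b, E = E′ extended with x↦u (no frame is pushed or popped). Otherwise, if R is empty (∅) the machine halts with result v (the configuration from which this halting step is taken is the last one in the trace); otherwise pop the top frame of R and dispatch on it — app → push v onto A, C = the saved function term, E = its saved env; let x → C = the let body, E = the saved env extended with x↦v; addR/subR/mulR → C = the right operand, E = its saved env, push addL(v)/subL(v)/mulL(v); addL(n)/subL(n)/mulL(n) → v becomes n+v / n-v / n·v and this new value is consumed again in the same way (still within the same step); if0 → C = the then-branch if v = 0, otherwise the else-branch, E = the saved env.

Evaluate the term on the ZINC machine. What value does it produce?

t=0: ⟨C=((((λu. -1) 3) + ((λw. w) -4)) - ((0 + 4) * ((λv. ((λw. v) v)) 6))); E=∅; A=∅; R=∅⟩
t=1: ⟨C=(((λu. -1) 3) + ((λw. w) -4)); E=∅; A=∅; R=[subR]⟩
t=2: ⟨C=((λu. -1) 3); E=∅; A=∅; R=[addR :: subR]⟩
t=3: ⟨C=3; E=∅; A=∅; R=[app :: addR :: subR]⟩
t=4: ⟨C=(λu. -1); E=∅; A=[3]; R=[addR :: subR]⟩
t=5: ⟨C=-1; E={u↦3}; A=∅; R=[addR :: subR]⟩
t=6: ⟨C=((λw. w) -4); E=∅; A=∅; R=[addL(-1) :: subR]⟩
t=7: ⟨C=-4; E=∅; A=∅; R=[app :: addL(-1) :: subR]⟩
t=8: ⟨C=(λw. w); E=∅; A=[-4]; R=[addL(-1) :: subR]⟩
t=9: ⟨C=w; E={w↦-4}; A=∅; R=[addL(-1) :: subR]⟩
t=10: ⟨C=((0 + 4) * ((λv. ((λw. v) v)) 6)); E=∅; A=∅; R=[subL(-5)]⟩
t=11: ⟨C=(0 + 4); E=∅; A=∅; R=[mulR :: subL(-5)]⟩
t=12: ⟨C=0; E=∅; A=∅; R=[addR :: mulR :: subL(-5)]⟩
t=13: ⟨C=4; E=∅; A=∅; R=[addL(0) :: mulR :: subL(-5)]⟩
t=14: ⟨C=((λv. ((λw. v) v)) 6); E=∅; A=∅; R=[mulL(4) :: subL(-5)]⟩
t=15: ⟨C=6; E=∅; A=∅; R=[app :: mulL(4) :: subL(-5)]⟩
t=16: ⟨C=(λv. ((λw. v) v)); E=∅; A=[6]; R=[mulL(4) :: subL(-5)]⟩
t=17: ⟨C=((λw. v) v); E={v↦6}; A=∅; R=[mulL(4) :: subL(-5)]⟩
t=18: ⟨C=v; E={v↦6}; A=∅; R=[app :: mulL(4) :: subL(-5)]⟩
t=19: ⟨C=(λw. v); E={v↦6}; A=[6]; R=[mulL(4) :: subL(-5)]⟩
t=20: ⟨C=v; E={w↦6, v↦6}; A=∅; R=[mulL(4) :: subL(-5)]⟩
→ final value -29

Answer: -29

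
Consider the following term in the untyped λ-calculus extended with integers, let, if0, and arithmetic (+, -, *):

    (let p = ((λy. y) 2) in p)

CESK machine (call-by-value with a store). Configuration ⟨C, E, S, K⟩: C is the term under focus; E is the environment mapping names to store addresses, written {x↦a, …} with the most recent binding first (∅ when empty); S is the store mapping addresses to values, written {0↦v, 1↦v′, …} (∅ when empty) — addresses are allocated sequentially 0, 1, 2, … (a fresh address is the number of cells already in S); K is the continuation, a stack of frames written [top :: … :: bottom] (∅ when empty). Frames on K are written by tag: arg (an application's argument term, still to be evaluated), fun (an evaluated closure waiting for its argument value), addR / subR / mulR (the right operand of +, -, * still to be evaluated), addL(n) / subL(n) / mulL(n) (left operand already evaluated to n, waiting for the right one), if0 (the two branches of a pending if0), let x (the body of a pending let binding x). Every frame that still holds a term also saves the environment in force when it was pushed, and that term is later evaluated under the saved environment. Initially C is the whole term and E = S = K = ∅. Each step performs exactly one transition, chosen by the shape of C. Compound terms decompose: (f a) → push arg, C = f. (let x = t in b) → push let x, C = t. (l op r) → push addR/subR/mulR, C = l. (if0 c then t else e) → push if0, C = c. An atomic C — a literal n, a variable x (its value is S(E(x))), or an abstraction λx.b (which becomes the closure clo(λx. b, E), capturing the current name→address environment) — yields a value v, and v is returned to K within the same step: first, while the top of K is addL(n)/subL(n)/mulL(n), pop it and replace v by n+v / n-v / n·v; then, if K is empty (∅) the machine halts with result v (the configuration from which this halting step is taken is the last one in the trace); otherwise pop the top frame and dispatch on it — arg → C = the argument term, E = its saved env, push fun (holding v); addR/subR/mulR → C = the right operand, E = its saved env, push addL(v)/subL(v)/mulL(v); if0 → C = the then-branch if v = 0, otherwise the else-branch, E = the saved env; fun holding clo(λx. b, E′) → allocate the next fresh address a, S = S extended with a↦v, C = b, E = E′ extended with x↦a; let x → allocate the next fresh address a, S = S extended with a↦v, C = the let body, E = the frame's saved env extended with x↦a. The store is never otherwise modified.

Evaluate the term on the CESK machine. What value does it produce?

t=0: <C=(let p = ((λy. y) 2) in p), E=∅, S=∅, K=∅>
t=1: <C=((λy. y) 2), E=∅, S=∅, K=[let p]>
t=2: <C=(λy. y), E=∅, S=∅, K=[arg :: let p]>
t=3: <C=2, E=∅, S=∅, K=[fun :: let p]>
t=4: <C=y, E={y↦0}, S={0↦2}, K=[let p]>
t=5: <C=p, E={p↦1}, S={0↦2, 1↦2}, K=∅>
→ final value 2

Answer: 2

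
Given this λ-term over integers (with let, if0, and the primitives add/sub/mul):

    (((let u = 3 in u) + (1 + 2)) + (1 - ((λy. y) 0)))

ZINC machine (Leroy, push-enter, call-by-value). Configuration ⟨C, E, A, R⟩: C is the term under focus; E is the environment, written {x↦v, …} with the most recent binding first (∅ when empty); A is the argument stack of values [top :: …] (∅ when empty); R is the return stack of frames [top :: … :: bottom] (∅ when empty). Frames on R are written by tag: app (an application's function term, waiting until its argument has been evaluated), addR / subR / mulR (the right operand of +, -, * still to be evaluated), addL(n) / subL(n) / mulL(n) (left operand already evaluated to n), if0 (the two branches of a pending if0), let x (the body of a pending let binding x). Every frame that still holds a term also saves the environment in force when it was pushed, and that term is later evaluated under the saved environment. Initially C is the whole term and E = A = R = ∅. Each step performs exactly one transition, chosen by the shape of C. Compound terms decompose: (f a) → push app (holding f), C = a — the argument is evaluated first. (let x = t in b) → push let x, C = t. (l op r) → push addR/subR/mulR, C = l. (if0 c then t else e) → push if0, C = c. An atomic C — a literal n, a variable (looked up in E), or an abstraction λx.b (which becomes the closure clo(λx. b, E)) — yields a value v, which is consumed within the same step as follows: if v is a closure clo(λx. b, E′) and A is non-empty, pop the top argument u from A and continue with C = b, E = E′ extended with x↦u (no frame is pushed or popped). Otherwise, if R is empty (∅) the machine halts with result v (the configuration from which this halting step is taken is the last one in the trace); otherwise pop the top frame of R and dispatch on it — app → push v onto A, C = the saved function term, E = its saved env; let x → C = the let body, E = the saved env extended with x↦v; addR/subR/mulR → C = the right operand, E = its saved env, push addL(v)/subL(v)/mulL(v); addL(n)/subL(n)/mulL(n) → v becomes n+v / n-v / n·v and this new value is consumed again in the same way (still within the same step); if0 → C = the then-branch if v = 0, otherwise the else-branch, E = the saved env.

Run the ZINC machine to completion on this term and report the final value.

step 0: ⟨C=(((let u = 3 in u) + (1 + 2)) + (1 - ((λy. y) 0))); E=∅; A=∅; R=∅⟩
step 1: ⟨C=((let u = 3 in u) + (1 + 2)); E=∅; A=∅; R=[addR]⟩
step 2: ⟨C=(let u = 3 in u); E=∅; A=∅; R=[addR :: addR]⟩
step 3: ⟨C=3; E=∅; A=∅; R=[let u :: addR :: addR]⟩
step 4: ⟨C=u; E={u↦3}; A=∅; R=[addR :: addR]⟩
step 5: ⟨C=(1 + 2); E=∅; A=∅; R=[addL(3) :: addR]⟩
step 6: ⟨C=1; E=∅; A=∅; R=[addR :: addL(3) :: addR]⟩
step 7: ⟨C=2; E=∅; A=∅; R=[addL(1) :: addL(3) :: addR]⟩
step 8: ⟨C=(1 - ((λy. y) 0)); E=∅; A=∅; R=[addL(6)]⟩
step 9: ⟨C=1; E=∅; A=∅; R=[subR :: addL(6)]⟩
step 10: ⟨C=((λy. y) 0); E=∅; A=∅; R=[subL(1) :: addL(6)]⟩
step 11: ⟨C=0; E=∅; A=∅; R=[app :: subL(1) :: addL(6)]⟩
step 12: ⟨C=(λy. y); E=∅; A=[0]; R=[subL(1) :: addL(6)]⟩
step 13: ⟨C=y; E={y↦0}; A=∅; R=[subL(1) :: addL(6)]⟩
→ final value 7

Answer: 7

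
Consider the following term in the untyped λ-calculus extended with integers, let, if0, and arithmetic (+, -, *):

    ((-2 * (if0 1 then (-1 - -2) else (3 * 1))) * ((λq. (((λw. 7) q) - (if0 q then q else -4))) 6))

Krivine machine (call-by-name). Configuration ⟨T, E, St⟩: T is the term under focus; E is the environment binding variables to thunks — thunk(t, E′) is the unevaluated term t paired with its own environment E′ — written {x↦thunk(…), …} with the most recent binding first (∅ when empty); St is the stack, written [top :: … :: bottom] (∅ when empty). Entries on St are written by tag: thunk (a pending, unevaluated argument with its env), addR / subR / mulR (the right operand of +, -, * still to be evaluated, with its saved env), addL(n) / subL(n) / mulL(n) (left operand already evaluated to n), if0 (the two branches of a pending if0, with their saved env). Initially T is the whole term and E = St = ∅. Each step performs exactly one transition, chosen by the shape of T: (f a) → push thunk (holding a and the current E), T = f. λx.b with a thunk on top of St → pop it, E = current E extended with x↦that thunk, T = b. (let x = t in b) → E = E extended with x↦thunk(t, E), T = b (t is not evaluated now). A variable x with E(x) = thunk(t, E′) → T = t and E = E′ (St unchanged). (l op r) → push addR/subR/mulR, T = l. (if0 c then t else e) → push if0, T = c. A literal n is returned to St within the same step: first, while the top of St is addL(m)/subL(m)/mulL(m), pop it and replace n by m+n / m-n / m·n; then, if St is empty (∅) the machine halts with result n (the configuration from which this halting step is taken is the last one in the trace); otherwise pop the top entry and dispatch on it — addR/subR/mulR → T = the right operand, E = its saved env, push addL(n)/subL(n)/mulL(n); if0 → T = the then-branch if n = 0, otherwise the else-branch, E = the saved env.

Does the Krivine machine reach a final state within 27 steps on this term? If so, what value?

Answer: -66

Machine steps:
[0] ⟨T=((-2 * (if0 1 then (-1 - -2) else (3 * 1))) * ((λq. (((λw. 7) q) - (if0 q then q else -4))) 6)); E=∅; St=∅⟩
[1] ⟨T=(-2 * (if0 1 then (-1 - -2) else (3 * 1))); E=∅; St=[mulR]⟩
[2] ⟨T=-2; E=∅; St=[mulR :: mulR]⟩
[3] ⟨T=(if0 1 then (-1 - -2) else (3 * 1)); E=∅; St=[mulL(-2) :: mulR]⟩
[4] ⟨T=1; E=∅; St=[if0 :: mulL(-2) :: mulR]⟩
[5] ⟨T=(3 * 1); E=∅; St=[mulL(-2) :: mulR]⟩
[6] ⟨T=3; E=∅; St=[mulR :: mulL(-2) :: mulR]⟩
[7] ⟨T=1; E=∅; St=[mulL(3) :: mulL(-2) :: mulR]⟩
[8] ⟨T=((λq. (((λw. 7) q) - (if0 q then q else -4))) 6); E=∅; St=[mulL(-6)]⟩
[9] ⟨T=(λq. (((λw. 7) q) - (if0 q then q else -4))); E=∅; St=[thunk :: mulL(-6)]⟩
[10] ⟨T=(((λw. 7) q) - (if0 q then q else -4)); E={q↦thunk(6, ∅)}; St=[mulL(-6)]⟩
[11] ⟨T=((λw. 7) q); E={q↦thunk(6, ∅)}; St=[subR :: mulL(-6)]⟩
[12] ⟨T=(λw. 7); E={q↦thunk(6, ∅)}; St=[thunk :: subR :: mulL(-6)]⟩
[13] ⟨T=7; E={w↦thunk(q, {q↦thunk(6, ∅)}), q↦thunk(6, ∅)}; St=[subR :: mulL(-6)]⟩
[14] ⟨T=(if0 q then q else -4); E={q↦thunk(6, ∅)}; St=[subL(7) :: mulL(-6)]⟩
[15] ⟨T=q; E={q↦thunk(6, ∅)}; St=[if0 :: subL(7) :: mulL(-6)]⟩
[16] ⟨T=6; E=∅; St=[if0 :: subL(7) :: mulL(-6)]⟩
[17] ⟨T=-4; E={q↦thunk(6, ∅)}; St=[subL(7) :: mulL(-6)]⟩
→ final value -66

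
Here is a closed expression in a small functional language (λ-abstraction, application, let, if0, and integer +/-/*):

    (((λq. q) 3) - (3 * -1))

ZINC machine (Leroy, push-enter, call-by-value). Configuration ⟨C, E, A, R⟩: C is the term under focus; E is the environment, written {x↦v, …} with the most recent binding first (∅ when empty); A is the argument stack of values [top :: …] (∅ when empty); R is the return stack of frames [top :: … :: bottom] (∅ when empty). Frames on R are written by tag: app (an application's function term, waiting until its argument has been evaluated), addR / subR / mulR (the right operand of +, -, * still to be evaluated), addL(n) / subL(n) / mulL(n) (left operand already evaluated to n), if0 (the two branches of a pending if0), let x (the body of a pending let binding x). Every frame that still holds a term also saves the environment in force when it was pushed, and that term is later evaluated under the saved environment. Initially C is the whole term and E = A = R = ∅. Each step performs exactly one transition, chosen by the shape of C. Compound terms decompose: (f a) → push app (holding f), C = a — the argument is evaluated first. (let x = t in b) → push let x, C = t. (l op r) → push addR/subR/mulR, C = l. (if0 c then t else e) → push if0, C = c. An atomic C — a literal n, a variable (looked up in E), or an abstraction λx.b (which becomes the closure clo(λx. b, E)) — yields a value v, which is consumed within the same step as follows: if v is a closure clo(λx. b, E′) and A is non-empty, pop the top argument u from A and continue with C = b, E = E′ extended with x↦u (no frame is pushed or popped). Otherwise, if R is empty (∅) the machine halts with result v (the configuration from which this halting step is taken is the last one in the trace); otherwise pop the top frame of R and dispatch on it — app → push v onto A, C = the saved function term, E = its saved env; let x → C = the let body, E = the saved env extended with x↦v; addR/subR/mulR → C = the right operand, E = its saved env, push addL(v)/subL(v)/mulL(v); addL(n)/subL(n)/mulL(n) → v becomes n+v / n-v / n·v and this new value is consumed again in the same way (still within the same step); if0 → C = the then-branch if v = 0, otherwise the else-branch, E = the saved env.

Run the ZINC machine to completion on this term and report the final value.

Answer: 6

Execution trace:
step 0: ⟨C=(((λq. q) 3) - (3 * -1)); E=∅; A=∅; R=∅⟩
step 1: ⟨C=((λq. q) 3); E=∅; A=∅; R=[subR]⟩
step 2: ⟨C=3; E=∅; A=∅; R=[app :: subR]⟩
step 3: ⟨C=(λq. q); E=∅; A=[3]; R=[subR]⟩
step 4: ⟨C=q; E={q↦3}; A=∅; R=[subR]⟩
step 5: ⟨C=(3 * -1); E=∅; A=∅; R=[subL(3)]⟩
step 6: ⟨C=3; E=∅; A=∅; R=[mulR :: subL(3)]⟩
step 7: ⟨C=-1; E=∅; A=∅; R=[mulL(3) :: subL(3)]⟩
→ final value 6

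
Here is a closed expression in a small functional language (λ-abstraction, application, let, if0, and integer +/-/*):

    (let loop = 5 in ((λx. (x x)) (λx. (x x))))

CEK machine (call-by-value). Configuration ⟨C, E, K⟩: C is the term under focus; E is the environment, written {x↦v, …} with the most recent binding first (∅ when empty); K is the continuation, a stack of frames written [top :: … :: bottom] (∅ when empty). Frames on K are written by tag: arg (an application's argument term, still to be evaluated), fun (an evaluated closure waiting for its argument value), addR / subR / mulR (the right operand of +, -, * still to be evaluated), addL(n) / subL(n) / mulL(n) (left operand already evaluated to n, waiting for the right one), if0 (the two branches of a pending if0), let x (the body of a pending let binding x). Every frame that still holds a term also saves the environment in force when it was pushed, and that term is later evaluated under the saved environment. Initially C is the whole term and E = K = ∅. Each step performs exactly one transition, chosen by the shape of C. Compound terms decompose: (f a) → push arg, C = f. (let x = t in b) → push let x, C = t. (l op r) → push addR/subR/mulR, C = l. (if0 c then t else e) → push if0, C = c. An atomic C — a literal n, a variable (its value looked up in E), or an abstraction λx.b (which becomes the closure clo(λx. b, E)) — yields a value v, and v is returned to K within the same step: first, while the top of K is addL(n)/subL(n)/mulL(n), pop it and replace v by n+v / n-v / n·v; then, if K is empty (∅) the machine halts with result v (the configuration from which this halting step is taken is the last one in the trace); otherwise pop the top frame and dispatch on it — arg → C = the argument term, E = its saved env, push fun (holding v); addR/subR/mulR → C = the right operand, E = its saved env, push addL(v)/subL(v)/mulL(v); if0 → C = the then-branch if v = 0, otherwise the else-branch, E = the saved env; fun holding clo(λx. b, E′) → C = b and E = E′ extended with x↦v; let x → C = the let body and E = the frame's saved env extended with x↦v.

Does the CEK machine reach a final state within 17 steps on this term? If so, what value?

Answer: DIVERGES (no final state within 17 steps)

Machine steps:
t=0: <C=(let loop = 5 in ((λx. (x x)) (λx. (x x)))), E=∅, K=∅>
t=1: <C=5, E=∅, K=[let loop]>
t=2: <C=((λx. (x x)) (λx. (x x))), E={loop↦5}, K=∅>
t=3: <C=(λx. (x x)), E={loop↦5}, K=[arg]>
t=4: <C=(λx. (x x)), E={loop↦5}, K=[fun]>
t=5: <C=(x x), E={x↦clo(λx. (x x), {loop↦5}), loop↦5}, K=∅>
t=6: <C=x, E={x↦clo(λx. (x x), {loop↦5}), loop↦5}, K=[arg]>
t=7: <C=x, E={x↦clo(λx. (x x), {loop↦5}), loop↦5}, K=[fun]>
… configuration repeats with period 3 (steps 5–7 recur indefinitely) …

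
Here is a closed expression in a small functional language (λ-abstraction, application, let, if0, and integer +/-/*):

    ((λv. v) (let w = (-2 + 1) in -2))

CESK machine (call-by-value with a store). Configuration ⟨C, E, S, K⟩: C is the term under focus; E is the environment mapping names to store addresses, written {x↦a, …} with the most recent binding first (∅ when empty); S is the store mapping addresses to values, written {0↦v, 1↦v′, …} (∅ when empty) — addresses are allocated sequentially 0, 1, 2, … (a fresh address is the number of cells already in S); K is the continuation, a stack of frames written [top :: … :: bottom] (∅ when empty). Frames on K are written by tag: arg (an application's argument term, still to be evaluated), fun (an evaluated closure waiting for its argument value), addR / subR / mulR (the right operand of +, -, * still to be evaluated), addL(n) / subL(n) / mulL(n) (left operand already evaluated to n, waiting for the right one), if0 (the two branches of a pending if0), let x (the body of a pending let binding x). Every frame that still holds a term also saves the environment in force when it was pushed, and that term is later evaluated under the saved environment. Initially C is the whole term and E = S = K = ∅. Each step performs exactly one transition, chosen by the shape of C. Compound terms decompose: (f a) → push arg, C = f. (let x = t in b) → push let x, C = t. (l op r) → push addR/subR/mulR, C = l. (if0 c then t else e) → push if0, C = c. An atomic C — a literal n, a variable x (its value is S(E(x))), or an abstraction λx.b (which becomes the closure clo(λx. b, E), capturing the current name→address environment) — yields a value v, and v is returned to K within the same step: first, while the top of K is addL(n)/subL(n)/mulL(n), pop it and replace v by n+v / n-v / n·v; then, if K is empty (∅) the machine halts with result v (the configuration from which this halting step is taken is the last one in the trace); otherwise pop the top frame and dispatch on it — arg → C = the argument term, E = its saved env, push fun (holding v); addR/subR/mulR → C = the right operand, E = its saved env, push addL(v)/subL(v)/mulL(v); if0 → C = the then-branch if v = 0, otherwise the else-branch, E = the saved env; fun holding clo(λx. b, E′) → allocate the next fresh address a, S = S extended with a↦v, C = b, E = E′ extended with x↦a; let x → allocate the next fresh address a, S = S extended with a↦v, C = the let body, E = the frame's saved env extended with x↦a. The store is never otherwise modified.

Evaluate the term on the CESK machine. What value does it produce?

Answer: -2

Derivation:
step 0: ⟨C=((λv. v) (let w = (-2 + 1) in -2)); E=∅; S=∅; K=∅⟩
step 1: ⟨C=(λv. v); E=∅; S=∅; K=[arg]⟩
step 2: ⟨C=(let w = (-2 + 1) in -2); E=∅; S=∅; K=[fun]⟩
step 3: ⟨C=(-2 + 1); E=∅; S=∅; K=[let w :: fun]⟩
step 4: ⟨C=-2; E=∅; S=∅; K=[addR :: let w :: fun]⟩
step 5: ⟨C=1; E=∅; S=∅; K=[addL(-2) :: let w :: fun]⟩
step 6: ⟨C=-2; E={w↦0}; S={0↦-1}; K=[fun]⟩
step 7: ⟨C=v; E={v↦1}; S={0↦-1, 1↦-2}; K=∅⟩
→ final value -2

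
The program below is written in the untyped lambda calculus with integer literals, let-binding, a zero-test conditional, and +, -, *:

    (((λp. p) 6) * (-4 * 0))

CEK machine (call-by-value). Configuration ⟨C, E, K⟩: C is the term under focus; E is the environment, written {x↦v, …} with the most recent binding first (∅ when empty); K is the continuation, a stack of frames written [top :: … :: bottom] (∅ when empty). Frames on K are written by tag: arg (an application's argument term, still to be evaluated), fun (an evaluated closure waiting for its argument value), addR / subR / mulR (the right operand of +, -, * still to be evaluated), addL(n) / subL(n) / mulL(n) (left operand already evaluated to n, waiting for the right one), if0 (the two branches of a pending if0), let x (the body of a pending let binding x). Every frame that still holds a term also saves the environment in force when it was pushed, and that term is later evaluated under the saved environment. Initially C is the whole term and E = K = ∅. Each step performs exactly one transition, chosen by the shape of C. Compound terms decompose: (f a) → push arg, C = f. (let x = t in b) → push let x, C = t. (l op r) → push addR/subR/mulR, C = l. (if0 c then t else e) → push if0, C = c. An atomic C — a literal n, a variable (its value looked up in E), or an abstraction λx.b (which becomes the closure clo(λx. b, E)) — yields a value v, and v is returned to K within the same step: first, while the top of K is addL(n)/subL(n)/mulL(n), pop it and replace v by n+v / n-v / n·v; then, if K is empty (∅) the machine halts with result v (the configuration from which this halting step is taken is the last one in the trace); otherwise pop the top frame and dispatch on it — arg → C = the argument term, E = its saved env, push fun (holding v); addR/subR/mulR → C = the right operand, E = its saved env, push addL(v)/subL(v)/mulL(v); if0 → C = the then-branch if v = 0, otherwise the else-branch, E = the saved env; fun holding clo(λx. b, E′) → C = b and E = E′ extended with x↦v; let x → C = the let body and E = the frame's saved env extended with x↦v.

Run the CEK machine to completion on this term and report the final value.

[0] ⟨C=(((λp. p) 6) * (-4 * 0)); E=∅; K=∅⟩
[1] ⟨C=((λp. p) 6); E=∅; K=[mulR]⟩
[2] ⟨C=(λp. p); E=∅; K=[arg :: mulR]⟩
[3] ⟨C=6; E=∅; K=[fun :: mulR]⟩
[4] ⟨C=p; E={p↦6}; K=[mulR]⟩
[5] ⟨C=(-4 * 0); E=∅; K=[mulL(6)]⟩
[6] ⟨C=-4; E=∅; K=[mulR :: mulL(6)]⟩
[7] ⟨C=0; E=∅; K=[mulL(-4) :: mulL(6)]⟩
→ final value 0

Answer: 0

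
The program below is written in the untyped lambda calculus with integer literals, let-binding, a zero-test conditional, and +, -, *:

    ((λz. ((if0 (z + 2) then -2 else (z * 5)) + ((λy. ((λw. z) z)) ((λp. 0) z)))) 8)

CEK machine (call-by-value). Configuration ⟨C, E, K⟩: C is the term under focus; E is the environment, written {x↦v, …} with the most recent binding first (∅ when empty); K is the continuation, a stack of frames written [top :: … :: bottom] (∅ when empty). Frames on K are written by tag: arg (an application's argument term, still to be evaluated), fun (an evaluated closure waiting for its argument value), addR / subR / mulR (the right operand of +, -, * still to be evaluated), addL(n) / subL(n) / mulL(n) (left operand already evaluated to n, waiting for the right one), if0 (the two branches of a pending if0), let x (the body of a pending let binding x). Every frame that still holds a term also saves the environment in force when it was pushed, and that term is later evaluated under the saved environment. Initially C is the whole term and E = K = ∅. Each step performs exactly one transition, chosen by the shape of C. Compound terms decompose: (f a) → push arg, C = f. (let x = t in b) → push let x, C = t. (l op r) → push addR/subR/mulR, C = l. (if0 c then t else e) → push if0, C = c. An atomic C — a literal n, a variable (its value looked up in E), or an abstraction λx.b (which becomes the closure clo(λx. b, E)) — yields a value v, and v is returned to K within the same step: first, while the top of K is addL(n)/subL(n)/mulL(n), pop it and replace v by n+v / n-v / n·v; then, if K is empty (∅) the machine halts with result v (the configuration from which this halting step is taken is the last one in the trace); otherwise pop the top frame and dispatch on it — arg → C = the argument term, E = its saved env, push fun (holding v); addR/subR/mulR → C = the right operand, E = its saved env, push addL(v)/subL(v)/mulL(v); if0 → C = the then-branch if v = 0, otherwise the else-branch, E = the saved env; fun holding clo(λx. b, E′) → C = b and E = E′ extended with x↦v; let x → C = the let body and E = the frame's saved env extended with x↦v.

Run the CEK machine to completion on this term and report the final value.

step 0: [C=((λz. ((if0 (z + 2) then -2 else (z * 5)) + ((λy. ((λw. z) z)) ((λp. 0) z)))) 8) | E=∅ | K=∅]
step 1: [C=(λz. ((if0 (z + 2) then -2 else (z * 5)) + ((λy. ((λw. z) z)) ((λp. 0) z)))) | E=∅ | K=[arg]]
step 2: [C=8 | E=∅ | K=[fun]]
step 3: [C=((if0 (z + 2) then -2 else (z * 5)) + ((λy. ((λw. z) z)) ((λp. 0) z))) | E={z↦8} | K=∅]
step 4: [C=(if0 (z + 2) then -2 else (z * 5)) | E={z↦8} | K=[addR]]
step 5: [C=(z + 2) | E={z↦8} | K=[if0 :: addR]]
step 6: [C=z | E={z↦8} | K=[addR :: if0 :: addR]]
step 7: [C=2 | E={z↦8} | K=[addL(8) :: if0 :: addR]]
step 8: [C=(z * 5) | E={z↦8} | K=[addR]]
step 9: [C=z | E={z↦8} | K=[mulR :: addR]]
step 10: [C=5 | E={z↦8} | K=[mulL(8) :: addR]]
step 11: [C=((λy. ((λw. z) z)) ((λp. 0) z)) | E={z↦8} | K=[addL(40)]]
step 12: [C=(λy. ((λw. z) z)) | E={z↦8} | K=[arg :: addL(40)]]
step 13: [C=((λp. 0) z) | E={z↦8} | K=[fun :: addL(40)]]
step 14: [C=(λp. 0) | E={z↦8} | K=[arg :: fun :: addL(40)]]
step 15: [C=z | E={z↦8} | K=[fun :: fun :: addL(40)]]
step 16: [C=0 | E={p↦8, z↦8} | K=[fun :: addL(40)]]
step 17: [C=((λw. z) z) | E={y↦0, z↦8} | K=[addL(40)]]
step 18: [C=(λw. z) | E={y↦0, z↦8} | K=[arg :: addL(40)]]
step 19: [C=z | E={y↦0, z↦8} | K=[fun :: addL(40)]]
step 20: [C=z | E={w↦8, y↦0, z↦8} | K=[addL(40)]]
→ final value 48

Answer: 48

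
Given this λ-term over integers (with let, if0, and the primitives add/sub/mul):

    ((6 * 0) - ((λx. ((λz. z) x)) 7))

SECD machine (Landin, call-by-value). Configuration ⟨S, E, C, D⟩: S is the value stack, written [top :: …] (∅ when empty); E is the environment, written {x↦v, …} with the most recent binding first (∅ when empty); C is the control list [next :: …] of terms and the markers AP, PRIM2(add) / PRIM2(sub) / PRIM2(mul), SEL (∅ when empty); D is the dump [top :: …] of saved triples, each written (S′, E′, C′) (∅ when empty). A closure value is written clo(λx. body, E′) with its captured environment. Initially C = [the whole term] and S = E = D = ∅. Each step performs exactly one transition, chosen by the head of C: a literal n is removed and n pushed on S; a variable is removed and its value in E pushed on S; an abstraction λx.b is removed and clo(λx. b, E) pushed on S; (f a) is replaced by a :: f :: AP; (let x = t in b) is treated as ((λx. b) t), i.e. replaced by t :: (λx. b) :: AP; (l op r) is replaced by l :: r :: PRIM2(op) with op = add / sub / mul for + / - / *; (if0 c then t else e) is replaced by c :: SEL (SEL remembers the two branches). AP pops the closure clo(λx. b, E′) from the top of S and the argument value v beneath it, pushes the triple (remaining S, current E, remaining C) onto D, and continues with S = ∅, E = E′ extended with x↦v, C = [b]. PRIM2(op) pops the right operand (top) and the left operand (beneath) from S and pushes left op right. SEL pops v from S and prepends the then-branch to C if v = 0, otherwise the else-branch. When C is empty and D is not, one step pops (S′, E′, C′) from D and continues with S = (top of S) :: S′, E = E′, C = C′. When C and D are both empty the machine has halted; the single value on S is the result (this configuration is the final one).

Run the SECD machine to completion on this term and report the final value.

step 0: <S=∅, E=∅, C=[((6 * 0) - ((λx. ((λz. z) x)) 7))], D=∅>
step 1: <S=∅, E=∅, C=[(6 * 0) :: ((λx. ((λz. z) x)) 7) :: PRIM2(sub)], D=∅>
step 2: <S=∅, E=∅, C=[6 :: 0 :: PRIM2(mul) :: ((λx. ((λz. z) x)) 7) :: PRIM2(sub)], D=∅>
step 3: <S=[6], E=∅, C=[0 :: PRIM2(mul) :: ((λx. ((λz. z) x)) 7) :: PRIM2(sub)], D=∅>
step 4: <S=[0 :: 6], E=∅, C=[PRIM2(mul) :: ((λx. ((λz. z) x)) 7) :: PRIM2(sub)], D=∅>
step 5: <S=[0], E=∅, C=[((λx. ((λz. z) x)) 7) :: PRIM2(sub)], D=∅>
step 6: <S=[0], E=∅, C=[7 :: (λx. ((λz. z) x)) :: AP :: PRIM2(sub)], D=∅>
step 7: <S=[7 :: 0], E=∅, C=[(λx. ((λz. z) x)) :: AP :: PRIM2(sub)], D=∅>
step 8: <S=[clo(λx. ((λz. z) x), ∅) :: 7 :: 0], E=∅, C=[AP :: PRIM2(sub)], D=∅>
step 9: <S=∅, E={x↦7}, C=[((λz. z) x)], D=[([0], ∅, [PRIM2(sub)])]>
step 10: <S=∅, E={x↦7}, C=[x :: (λz. z) :: AP], D=[([0], ∅, [PRIM2(sub)])]>
step 11: <S=[7], E={x↦7}, C=[(λz. z) :: AP], D=[([0], ∅, [PRIM2(sub)])]>
step 12: <S=[clo(λz. z, {x↦7}) :: 7], E={x↦7}, C=[AP], D=[([0], ∅, [PRIM2(sub)])]>
step 13: <S=∅, E={z↦7, x↦7}, C=[z], D=[(∅, {x↦7}, ∅) :: ([0], ∅, [PRIM2(sub)])]>
step 14: <S=[7], E={z↦7, x↦7}, C=∅, D=[(∅, {x↦7}, ∅) :: ([0], ∅, [PRIM2(sub)])]>
step 15: <S=[7], E={x↦7}, C=∅, D=[([0], ∅, [PRIM2(sub)])]>
step 16: <S=[7 :: 0], E=∅, C=[PRIM2(sub)], D=∅>
step 17: <S=[-7], E=∅, C=∅, D=∅>
→ final value -7

Answer: -7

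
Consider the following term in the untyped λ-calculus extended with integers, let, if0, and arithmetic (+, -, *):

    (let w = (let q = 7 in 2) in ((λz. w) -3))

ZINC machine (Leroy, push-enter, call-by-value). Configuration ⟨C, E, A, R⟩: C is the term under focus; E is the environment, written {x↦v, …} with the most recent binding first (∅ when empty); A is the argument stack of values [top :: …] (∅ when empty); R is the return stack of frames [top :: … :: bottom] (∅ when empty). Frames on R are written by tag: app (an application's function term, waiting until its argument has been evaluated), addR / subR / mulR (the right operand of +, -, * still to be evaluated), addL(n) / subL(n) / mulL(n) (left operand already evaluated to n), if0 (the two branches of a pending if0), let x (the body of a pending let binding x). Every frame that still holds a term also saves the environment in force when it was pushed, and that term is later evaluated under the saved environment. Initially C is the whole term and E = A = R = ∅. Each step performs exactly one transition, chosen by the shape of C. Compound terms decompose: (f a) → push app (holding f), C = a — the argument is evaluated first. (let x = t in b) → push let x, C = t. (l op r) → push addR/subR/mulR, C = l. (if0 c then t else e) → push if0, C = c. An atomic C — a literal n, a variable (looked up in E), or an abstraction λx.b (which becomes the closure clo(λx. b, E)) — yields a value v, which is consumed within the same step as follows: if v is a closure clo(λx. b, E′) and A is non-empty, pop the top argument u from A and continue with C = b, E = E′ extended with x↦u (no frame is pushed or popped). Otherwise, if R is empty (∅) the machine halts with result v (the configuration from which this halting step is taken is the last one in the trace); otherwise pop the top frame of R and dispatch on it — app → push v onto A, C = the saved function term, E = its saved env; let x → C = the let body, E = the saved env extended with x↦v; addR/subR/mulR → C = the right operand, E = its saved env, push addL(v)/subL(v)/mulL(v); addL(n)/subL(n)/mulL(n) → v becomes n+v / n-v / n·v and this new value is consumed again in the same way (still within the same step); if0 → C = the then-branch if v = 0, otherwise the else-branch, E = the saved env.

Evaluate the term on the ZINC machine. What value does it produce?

step 0: <C=(let w = (let q = 7 in 2) in ((λz. w) -3)), E=∅, A=∅, R=∅>
step 1: <C=(let q = 7 in 2), E=∅, A=∅, R=[let w]>
step 2: <C=7, E=∅, A=∅, R=[let q :: let w]>
step 3: <C=2, E={q↦7}, A=∅, R=[let w]>
step 4: <C=((λz. w) -3), E={w↦2}, A=∅, R=∅>
step 5: <C=-3, E={w↦2}, A=∅, R=[app]>
step 6: <C=(λz. w), E={w↦2}, A=[-3], R=∅>
step 7: <C=w, E={z↦-3, w↦2}, A=∅, R=∅>
→ final value 2

Answer: 2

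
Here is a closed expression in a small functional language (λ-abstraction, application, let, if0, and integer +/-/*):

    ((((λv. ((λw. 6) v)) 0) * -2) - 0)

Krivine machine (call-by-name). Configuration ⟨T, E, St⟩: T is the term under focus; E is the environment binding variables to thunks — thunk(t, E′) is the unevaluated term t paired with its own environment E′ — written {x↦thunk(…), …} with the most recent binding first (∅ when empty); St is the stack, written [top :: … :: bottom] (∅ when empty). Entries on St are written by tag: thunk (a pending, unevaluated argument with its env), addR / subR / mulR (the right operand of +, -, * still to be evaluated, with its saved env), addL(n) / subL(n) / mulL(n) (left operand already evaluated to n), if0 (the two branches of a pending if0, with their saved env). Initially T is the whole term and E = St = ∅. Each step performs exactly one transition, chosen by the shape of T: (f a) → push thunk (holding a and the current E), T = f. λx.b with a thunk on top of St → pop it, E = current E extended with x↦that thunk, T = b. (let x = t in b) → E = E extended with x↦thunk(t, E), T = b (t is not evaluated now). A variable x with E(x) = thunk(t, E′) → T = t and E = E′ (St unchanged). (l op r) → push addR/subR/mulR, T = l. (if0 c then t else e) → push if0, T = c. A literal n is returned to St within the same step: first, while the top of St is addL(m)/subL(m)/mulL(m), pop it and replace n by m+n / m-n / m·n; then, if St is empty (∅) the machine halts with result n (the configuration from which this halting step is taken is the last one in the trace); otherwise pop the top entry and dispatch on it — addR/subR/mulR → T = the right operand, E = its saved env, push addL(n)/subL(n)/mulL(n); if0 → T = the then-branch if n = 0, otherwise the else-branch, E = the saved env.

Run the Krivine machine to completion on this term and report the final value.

Answer: -12

Execution trace:
[0] ⟨T=((((λv. ((λw. 6) v)) 0) * -2) - 0); E=∅; St=∅⟩
[1] ⟨T=(((λv. ((λw. 6) v)) 0) * -2); E=∅; St=[subR]⟩
[2] ⟨T=((λv. ((λw. 6) v)) 0); E=∅; St=[mulR :: subR]⟩
[3] ⟨T=(λv. ((λw. 6) v)); E=∅; St=[thunk :: mulR :: subR]⟩
[4] ⟨T=((λw. 6) v); E={v↦thunk(0, ∅)}; St=[mulR :: subR]⟩
[5] ⟨T=(λw. 6); E={v↦thunk(0, ∅)}; St=[thunk :: mulR :: subR]⟩
[6] ⟨T=6; E={w↦thunk(v, {v↦thunk(0, ∅)}), v↦thunk(0, ∅)}; St=[mulR :: subR]⟩
[7] ⟨T=-2; E=∅; St=[mulL(6) :: subR]⟩
[8] ⟨T=0; E=∅; St=[subL(-12)]⟩
→ final value -12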